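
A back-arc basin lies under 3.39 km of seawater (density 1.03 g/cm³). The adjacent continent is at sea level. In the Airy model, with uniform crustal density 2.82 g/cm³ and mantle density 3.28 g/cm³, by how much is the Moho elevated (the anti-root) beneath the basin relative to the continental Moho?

13.2 km

Balancing pressure at the compensation depth: replacing crust with seawater at the top is compensated by replacing crust with mantle at the base: d (ρ_c − ρ_w) = a (ρ_m − ρ_c).
a = d (ρ_c − ρ_w)/(ρ_m − ρ_c) = 3.39 km × 1.79/0.46 = 13.2 km.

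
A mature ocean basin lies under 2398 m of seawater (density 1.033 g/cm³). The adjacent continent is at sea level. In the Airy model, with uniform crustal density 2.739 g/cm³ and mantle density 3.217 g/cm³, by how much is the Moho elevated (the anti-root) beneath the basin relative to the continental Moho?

Balancing pressure at the compensation depth: replacing crust with seawater at the top is compensated by replacing crust with mantle at the base: d (ρ_c − ρ_w) = a (ρ_m − ρ_c).
a = d (ρ_c − ρ_w)/(ρ_m − ρ_c) = 2398 m × 1.706/0.478 = 8560 m.

8560 m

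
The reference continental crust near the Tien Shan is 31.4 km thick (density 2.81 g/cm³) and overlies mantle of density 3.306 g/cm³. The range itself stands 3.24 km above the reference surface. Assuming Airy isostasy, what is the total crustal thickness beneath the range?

Root depth r = h ρ_c / (ρ_m − ρ_c) = 3.24 km × 2.81 / 0.496 = 18.36 km.
Total thickness = T + h + r = 31.4 km + 3.24 km + 18.36 km = 53 km.

53 km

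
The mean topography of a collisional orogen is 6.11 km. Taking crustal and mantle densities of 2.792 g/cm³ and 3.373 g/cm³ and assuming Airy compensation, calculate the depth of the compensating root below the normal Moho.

29.4 km

Balancing pressure at the compensation depth: the weight of the topography is balanced by the buoyancy of the root, ρ_c h = (ρ_m − ρ_c) r.
r = h · ρ_c / (ρ_m − ρ_c) = 6.11 km × 2.792 / (3.373 − 2.792) = 29.4 km.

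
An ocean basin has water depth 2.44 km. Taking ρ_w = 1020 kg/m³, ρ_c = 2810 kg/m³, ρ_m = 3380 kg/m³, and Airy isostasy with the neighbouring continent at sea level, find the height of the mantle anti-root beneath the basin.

7.66 km

By Archimedes' principle applied to the lithosphere: replacing crust with seawater at the top is compensated by replacing crust with mantle at the base: d (ρ_c − ρ_w) = a (ρ_m − ρ_c).
a = d (ρ_c − ρ_w)/(ρ_m − ρ_c) = 2.44 km × 1790/570 = 7.66 km.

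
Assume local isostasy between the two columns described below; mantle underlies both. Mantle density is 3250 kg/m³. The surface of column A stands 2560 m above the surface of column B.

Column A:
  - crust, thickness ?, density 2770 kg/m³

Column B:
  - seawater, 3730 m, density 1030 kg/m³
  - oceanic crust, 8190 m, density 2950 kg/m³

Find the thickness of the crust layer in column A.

39700 m

Take the compensation level at the base of the deeper column (depth z_c below the surface of column A) and equate Σ ρ_i t_i down to z_c; mantle fills any gap and the z_c terms cancel.
Column A: x×2770 + (z_c − 0 − x)×3250
Column B: 2560×0 + 3730×1030 + 8190×2950 + (z_c − 2560 − 11920)×3250
The z_c×3250 term appears on both sides and cancels. Collect the known terms of each column as K = Σ(ρt)_known − 3250 × (depth of known layers): K_A = 0 − 3250×0 = 0; K_B = 28002400 − 3250×(2560 + 11920) = −19057600.
Balance: K_A − x×(3250 − 2770) = K_B, so x = (K_A − K_B)/(3250 − 2770) = 19057600/480 = 39700 m.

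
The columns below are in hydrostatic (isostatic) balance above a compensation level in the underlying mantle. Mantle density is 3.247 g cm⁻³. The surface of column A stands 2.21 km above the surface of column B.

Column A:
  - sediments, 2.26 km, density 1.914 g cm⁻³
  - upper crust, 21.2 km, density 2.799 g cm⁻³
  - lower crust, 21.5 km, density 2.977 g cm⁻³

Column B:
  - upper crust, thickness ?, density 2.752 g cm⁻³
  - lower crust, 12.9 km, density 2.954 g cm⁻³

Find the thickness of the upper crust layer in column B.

14.9 km

Take the compensation level at the base of the deeper column (depth z_c below the surface of column A) and equate Σ ρ_i t_i down to z_c; mantle fills any gap and the z_c terms cancel.
Column A: 2.26×1.914 + 21.2×2.799 + 21.5×2.977 + (z_c − 44.96)×3.247
Column B: 2.21×0 + x×2.752 + 12.9×2.954 + (z_c − 2.21 − 12.9 − x)×3.247
The z_c×3.247 term appears on both sides and cancels. Collect the known terms of each column as K = Σ(ρt)_known − 3.247 × (depth of known layers): K_A = 127.66994 − 3.247×44.96 = −18.31518; K_B = 38.1066 − 3.247×(2.21 + 12.9) = −10.95557.
Balance: K_A = K_B − x×(3.247 − 2.752), so x = (K_B − K_A)/(3.247 − 2.752) = 7.35961/0.495 = 14.9 km.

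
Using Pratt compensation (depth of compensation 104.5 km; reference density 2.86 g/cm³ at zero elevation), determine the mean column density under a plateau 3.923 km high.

Pratt balance: ρ_ref D = ρ (D + h).
ρ = ρ_ref D/(D + h) = 2.86 × 104.5 km/(104.5 km + 3.923 km) = 2.76 g/cm³.

2.76 g/cm³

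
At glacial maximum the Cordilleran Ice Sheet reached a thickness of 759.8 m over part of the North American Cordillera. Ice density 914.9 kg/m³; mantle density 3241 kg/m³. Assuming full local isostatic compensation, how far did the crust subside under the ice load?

By Archimedes' principle applied to the lithosphere: the ice load ρ_ice t is balanced by mantle displaced below, ρ_m s.
s = t ρ_ice / ρ_m = 759.8 m × 914.9/3241 = 214 m.

214 m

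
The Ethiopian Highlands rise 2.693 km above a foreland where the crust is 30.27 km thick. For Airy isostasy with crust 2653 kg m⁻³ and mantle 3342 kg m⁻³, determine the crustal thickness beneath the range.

43.3 km

Root depth r = h ρ_c / (ρ_m − ρ_c) = 2.693 km × 2653 / 689 = 10.37 km.
Total thickness = T + h + r = 30.27 km + 2.693 km + 10.37 km = 43.3 km.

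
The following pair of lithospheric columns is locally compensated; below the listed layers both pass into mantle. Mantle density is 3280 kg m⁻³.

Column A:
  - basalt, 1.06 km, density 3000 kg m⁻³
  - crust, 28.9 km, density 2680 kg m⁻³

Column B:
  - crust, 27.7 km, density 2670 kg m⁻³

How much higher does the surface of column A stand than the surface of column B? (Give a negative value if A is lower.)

0.226 km

For any compensation level in the mantle, the mantle terms cancel and isostasy reduces to e = (Σt_A − Σt_B) − (Σ(ρt)_A − Σ(ρt)_B) / ρ_m.
Σt_A = 29.96 km; Σt_B = 27.7 km; Σ(ρt)_A = 80632; Σ(ρt)_B = 73959 (in km·kg m⁻³).
e = (29.96 − 27.7) − (80632 − 73959) / 3280 = 0.226 km.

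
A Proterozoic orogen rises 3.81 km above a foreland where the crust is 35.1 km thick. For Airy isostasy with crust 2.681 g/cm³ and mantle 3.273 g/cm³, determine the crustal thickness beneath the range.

Root depth r = h ρ_c / (ρ_m − ρ_c) = 3.81 km × 2.681 / 0.592 = 17.25 km.
Total thickness = T + h + r = 35.1 km + 3.81 km + 17.25 km = 56.2 km.

56.2 km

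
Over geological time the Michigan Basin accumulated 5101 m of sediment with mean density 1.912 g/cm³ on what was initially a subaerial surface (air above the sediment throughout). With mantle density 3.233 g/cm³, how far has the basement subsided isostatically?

3020 m

Subaerial load: s = t ρ_sed / ρ_m = 5101 m × 1.912/3.233 = 3020 m.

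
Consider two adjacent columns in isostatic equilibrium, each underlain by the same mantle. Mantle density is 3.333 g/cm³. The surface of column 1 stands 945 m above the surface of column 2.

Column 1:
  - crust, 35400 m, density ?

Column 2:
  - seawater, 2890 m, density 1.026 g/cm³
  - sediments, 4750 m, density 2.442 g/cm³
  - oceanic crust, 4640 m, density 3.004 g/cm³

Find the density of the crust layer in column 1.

Take the compensation level at the base of the deeper column (depth z_c below the surface of column 1) and equate Σ ρ_i t_i down to z_c; mantle fills any gap and the z_c terms cancel.
Column 1: 35400×ρ + (z_c − 35400)×3.333
Column 2: 945×0 + 2890×1.026 + 4750×2.442 + 4640×3.004 + (z_c − 945 − 12280)×3.333
The z_c×3.333 term appears on both sides and cancels. Collect the known terms of each column as K = Σ(ρt)_known − 3.333 × (depth of known layers): K_1 = 0 − 3.333×35400 = −117988.2; K_2 = 28503.2 − 3.333×(945 + 12280) = −15575.725.
Balance: K_1 + 35400×ρ = K_2, so ρ = (K_2 − K_1)/35400 = 102412/35400 = 2.89 g/cm³.

2.89 g/cm³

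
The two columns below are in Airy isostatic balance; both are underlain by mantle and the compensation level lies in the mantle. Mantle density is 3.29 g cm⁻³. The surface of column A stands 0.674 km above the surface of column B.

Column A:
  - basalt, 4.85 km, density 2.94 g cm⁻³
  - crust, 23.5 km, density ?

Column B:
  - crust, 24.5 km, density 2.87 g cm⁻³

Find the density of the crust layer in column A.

2.83 g cm⁻³

Take the compensation level at the base of the deeper column (depth z_c below the surface of column A) and equate Σ ρ_i t_i down to z_c; mantle fills any gap and the z_c terms cancel.
Column A: 4.85×2.94 + 23.5×ρ + (z_c − 28.35)×3.29
Column B: 0.674×0 + 24.5×2.87 + (z_c − 0.674 − 24.5)×3.29
The z_c×3.29 term appears on both sides and cancels. Collect the known terms of each column as K = Σ(ρt)_known − 3.29 × (depth of known layers): K_A = 14.259 − 3.29×28.35 = −79.0125; K_B = 70.315 − 3.29×(0.674 + 24.5) = −12.50746.
Balance: K_A + 23.5×ρ = K_B, so ρ = (K_B − K_A)/23.5 = 66.505/23.5 = 2.83 g cm⁻³.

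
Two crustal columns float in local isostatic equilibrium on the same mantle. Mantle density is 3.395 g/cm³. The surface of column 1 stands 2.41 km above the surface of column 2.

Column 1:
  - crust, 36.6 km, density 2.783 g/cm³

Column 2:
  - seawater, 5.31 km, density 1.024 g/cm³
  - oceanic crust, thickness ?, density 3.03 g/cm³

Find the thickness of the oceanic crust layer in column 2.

4.46 km

Take the compensation level at the base of the deeper column (depth z_c below the surface of column 1) and equate Σ ρ_i t_i down to z_c; mantle fills any gap and the z_c terms cancel.
Column 1: 36.6×2.783 + (z_c − 36.6)×3.395
Column 2: 2.41×0 + 5.31×1.024 + x×3.03 + (z_c − 2.41 − 5.31 − x)×3.395
The z_c×3.395 term appears on both sides and cancels. Collect the known terms of each column as K = Σ(ρt)_known − 3.395 × (depth of known layers): K_1 = 101.8578 − 3.395×36.6 = −22.3992; K_2 = 5.43744 − 3.395×(2.41 + 5.31) = −20.77196.
Balance: K_1 = K_2 − x×(3.395 − 3.03), so x = (K_2 − K_1)/(3.395 − 3.03) = 1.62724/0.365 = 4.46 km.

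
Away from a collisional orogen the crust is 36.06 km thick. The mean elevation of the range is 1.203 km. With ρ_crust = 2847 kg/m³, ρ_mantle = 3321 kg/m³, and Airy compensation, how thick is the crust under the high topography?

Root depth r = h ρ_c / (ρ_m − ρ_c) = 1.203 km × 2847 / 474 = 7.226 km.
Total thickness = T + h + r = 36.06 km + 1.203 km + 7.226 km = 44.5 km.

44.5 km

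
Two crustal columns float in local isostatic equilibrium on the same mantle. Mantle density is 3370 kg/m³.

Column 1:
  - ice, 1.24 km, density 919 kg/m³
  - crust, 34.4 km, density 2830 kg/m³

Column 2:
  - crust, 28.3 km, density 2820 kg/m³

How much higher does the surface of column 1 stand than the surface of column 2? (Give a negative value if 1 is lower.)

1.8 km

For any compensation level in the mantle, the mantle terms cancel and isostasy reduces to e = (Σt_1 − Σt_2) − (Σ(ρt)_1 − Σ(ρt)_2) / ρ_m.
Σt_1 = 35.64 km; Σt_2 = 28.3 km; Σ(ρt)_1 = 98491.56; Σ(ρt)_2 = 79806 (in km·kg/m³).
e = (35.64 − 28.3) − (98491.56 − 79806) / 3370 = 1.8 km.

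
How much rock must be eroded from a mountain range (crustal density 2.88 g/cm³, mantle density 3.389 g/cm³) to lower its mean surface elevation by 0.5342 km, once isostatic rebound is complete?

Net drop Δ = e − u = e − e ρ_c/ρ_m = e (ρ_m − ρ_c)/ρ_m.
e = Δ ρ_m/(ρ_m − ρ_c) = 0.5342 km × 3.389/0.509 = 3.56 km.

3.56 km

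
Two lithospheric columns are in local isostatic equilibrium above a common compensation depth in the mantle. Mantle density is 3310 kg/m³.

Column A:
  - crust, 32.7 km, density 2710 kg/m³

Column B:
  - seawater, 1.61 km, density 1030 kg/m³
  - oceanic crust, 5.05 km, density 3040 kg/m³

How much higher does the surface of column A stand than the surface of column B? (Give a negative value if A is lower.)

For any compensation level in the mantle, the mantle terms cancel and isostasy reduces to e = (Σt_A − Σt_B) − (Σ(ρt)_A − Σ(ρt)_B) / ρ_m.
Σt_A = 32.7 km; Σt_B = 6.66 km; Σ(ρt)_A = 88617; Σ(ρt)_B = 17010.3 (in km·kg/m³).
e = (32.7 − 6.66) − (88617 − 17010.3) / 3310 = 4.41 km.

4.41 km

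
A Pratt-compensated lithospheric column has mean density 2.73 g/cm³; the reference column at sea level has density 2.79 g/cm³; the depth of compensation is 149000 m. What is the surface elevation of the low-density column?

3270 m

ρ_ref D = ρ (D + h) → h = D (ρ_ref − ρ)/ρ.
h = 149000 m × (2.79 − 2.73)/2.73 = 3270 m.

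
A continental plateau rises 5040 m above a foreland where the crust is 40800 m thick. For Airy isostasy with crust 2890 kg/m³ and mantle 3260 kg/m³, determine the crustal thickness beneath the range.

85200 m

Root depth r = h ρ_c / (ρ_m − ρ_c) = 5040 m × 2890 / 370 = 39370 m.
Total thickness = T + h + r = 40800 m + 5040 m + 39370 m = 85200 m.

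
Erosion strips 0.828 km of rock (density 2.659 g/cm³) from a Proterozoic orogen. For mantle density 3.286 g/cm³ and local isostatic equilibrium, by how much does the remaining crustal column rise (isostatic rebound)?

Unloading: uplift u = e ρ_c/ρ_m = 0.828 km × 2.659/3.286 = 0.67 km.

0.67 km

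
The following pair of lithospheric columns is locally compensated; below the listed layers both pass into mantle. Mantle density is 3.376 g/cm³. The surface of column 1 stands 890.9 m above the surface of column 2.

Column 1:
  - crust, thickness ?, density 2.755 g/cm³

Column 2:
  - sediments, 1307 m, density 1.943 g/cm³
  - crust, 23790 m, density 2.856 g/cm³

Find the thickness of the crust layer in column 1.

Take the compensation level at the base of the deeper column (depth z_c below the surface of column 1) and equate Σ ρ_i t_i down to z_c; mantle fills any gap and the z_c terms cancel.
Column 1: x×2.755 + (z_c − 0 − x)×3.376
Column 2: 890.9×0 + 1307×1.943 + 23790×2.856 + (z_c − 890.9 − 25097)×3.376
The z_c×3.376 term appears on both sides and cancels. Collect the known terms of each column as K = Σ(ρt)_known − 3.376 × (depth of known layers): K_1 = 0 − 3.376×0 = 0; K_2 = 70483.741 − 3.376×(890.9 + 25097) = −17251.4094.
Balance: K_1 − x×(3.376 − 2.755) = K_2, so x = (K_1 − K_2)/(3.376 − 2.755) = 17251.4/0.621 = 27800 m.

27800 m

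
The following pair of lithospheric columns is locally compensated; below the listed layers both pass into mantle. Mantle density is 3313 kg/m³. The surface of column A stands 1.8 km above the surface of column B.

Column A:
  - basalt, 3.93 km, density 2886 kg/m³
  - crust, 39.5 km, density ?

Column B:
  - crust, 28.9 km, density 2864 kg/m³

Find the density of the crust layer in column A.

Take the compensation level at the base of the deeper column (depth z_c below the surface of column A) and equate Σ ρ_i t_i down to z_c; mantle fills any gap and the z_c terms cancel.
Column A: 3.93×2886 + 39.5×ρ + (z_c − 43.43)×3313
Column B: 1.8×0 + 28.9×2864 + (z_c − 1.8 − 28.9)×3313
The z_c×3313 term appears on both sides and cancels. Collect the known terms of each column as K = Σ(ρt)_known − 3313 × (depth of known layers): K_A = 11341.98 − 3313×43.43 = −132541.61; K_B = 82769.6 − 3313×(1.8 + 28.9) = −18939.5.
Balance: K_A + 39.5×ρ = K_B, so ρ = (K_B − K_A)/39.5 = 113602/39.5 = 2880 kg/m³.

2880 kg/m³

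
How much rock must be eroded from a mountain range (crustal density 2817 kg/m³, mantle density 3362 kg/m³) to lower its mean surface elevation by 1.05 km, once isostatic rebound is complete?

Net drop Δ = e − u = e − e ρ_c/ρ_m = e (ρ_m − ρ_c)/ρ_m.
e = Δ ρ_m/(ρ_m − ρ_c) = 1.05 km × 3362/545 = 6.48 km.

6.48 km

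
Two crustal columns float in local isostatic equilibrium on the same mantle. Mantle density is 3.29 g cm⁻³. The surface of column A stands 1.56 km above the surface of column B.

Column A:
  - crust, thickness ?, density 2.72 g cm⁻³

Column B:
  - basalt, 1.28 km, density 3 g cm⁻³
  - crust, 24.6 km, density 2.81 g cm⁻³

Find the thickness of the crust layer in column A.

30.4 km

Take the compensation level at the base of the deeper column (depth z_c below the surface of column A) and equate Σ ρ_i t_i down to z_c; mantle fills any gap and the z_c terms cancel.
Column A: x×2.72 + (z_c − 0 − x)×3.29
Column B: 1.56×0 + 1.28×3 + 24.6×2.81 + (z_c − 1.56 − 25.88)×3.29
The z_c×3.29 term appears on both sides and cancels. Collect the known terms of each column as K = Σ(ρt)_known − 3.29 × (depth of known layers): K_A = 0 − 3.29×0 = 0; K_B = 72.966 − 3.29×(1.56 + 25.88) = −17.3116.
Balance: K_A − x×(3.29 − 2.72) = K_B, so x = (K_A − K_B)/(3.29 − 2.72) = 17.3116/0.57 = 30.4 km.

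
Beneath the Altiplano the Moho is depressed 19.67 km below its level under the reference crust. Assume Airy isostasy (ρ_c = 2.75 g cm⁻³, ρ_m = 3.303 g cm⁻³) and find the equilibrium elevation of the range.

In Airy isostatic equilibrium: ρ_c h = (ρ_m − ρ_c) r.
h = r (ρ_m − ρ_c) / ρ_c = 19.67 km × (3.303 − 2.75) / 2.75 = 3.96 km.

3.96 km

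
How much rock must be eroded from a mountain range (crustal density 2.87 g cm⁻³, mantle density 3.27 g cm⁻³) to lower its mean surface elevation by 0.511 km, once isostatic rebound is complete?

4.18 km

Net drop Δ = e − u = e − e ρ_c/ρ_m = e (ρ_m − ρ_c)/ρ_m.
e = Δ ρ_m/(ρ_m − ρ_c) = 0.511 km × 3.27/0.4 = 4.18 km.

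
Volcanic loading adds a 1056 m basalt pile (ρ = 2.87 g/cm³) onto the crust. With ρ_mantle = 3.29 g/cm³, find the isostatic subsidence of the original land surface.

921 m

Subaerial loading: s = t ρ_load / ρ_m.
s = 1056 m × 2.87/3.29 = 921 m.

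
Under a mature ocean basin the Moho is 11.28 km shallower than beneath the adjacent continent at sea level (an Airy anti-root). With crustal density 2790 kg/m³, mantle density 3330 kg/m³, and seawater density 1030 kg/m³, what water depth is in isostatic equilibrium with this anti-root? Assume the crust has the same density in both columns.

3.46 km

Replacing a thickness d of crust by seawater at the top must be balanced by replacing crust with mantle at the base: d (ρ_c − ρ_w) = a (ρ_m − ρ_c).
d = a (ρ_m − ρ_c)/(ρ_c − ρ_w) = 11.28 km × 540/1760 = 3.46 km.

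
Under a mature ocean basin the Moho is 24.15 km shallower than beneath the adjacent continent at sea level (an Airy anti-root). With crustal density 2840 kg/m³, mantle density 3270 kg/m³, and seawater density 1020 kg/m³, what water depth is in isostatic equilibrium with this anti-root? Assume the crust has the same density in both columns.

Replacing a thickness d of crust by seawater at the top must be balanced by replacing crust with mantle at the base: d (ρ_c − ρ_w) = a (ρ_m − ρ_c).
d = a (ρ_m − ρ_c)/(ρ_c − ρ_w) = 24.15 km × 430/1820 = 5.71 km.

5.71 km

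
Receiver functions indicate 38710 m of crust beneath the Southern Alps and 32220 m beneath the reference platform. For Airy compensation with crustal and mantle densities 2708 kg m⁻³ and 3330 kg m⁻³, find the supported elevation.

Excess crust Δ = 38710 m − 32220 m = 6490 m, split between elevation h and root r with h + r = Δ.
Airy balance ρ_c h = (ρ_m − ρ_c) r gives r = h ρ_c/(ρ_m − ρ_c), so h (1 + ρ_c/(ρ_m − ρ_c)) = Δ, i.e. h = Δ (ρ_m − ρ_c)/ρ_m.
h = 6490 m × 622/3330 = 1210 m.

1210 m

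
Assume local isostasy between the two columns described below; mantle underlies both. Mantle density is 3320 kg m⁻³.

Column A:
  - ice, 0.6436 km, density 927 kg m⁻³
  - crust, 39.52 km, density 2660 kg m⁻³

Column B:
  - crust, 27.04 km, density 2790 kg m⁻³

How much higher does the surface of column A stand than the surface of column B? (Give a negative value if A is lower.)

For any compensation level in the mantle, the mantle terms cancel and isostasy reduces to e = (Σt_A − Σt_B) − (Σ(ρt)_A − Σ(ρt)_B) / ρ_m.
Σt_A = 40.1636 km; Σt_B = 27.04 km; Σ(ρt)_A = 105719.817; Σ(ρt)_B = 75441.6 (in km·kg m⁻³).
e = (40.1636 − 27.04) − (105719.817 − 75441.6) / 3320 = 4 km.

4 km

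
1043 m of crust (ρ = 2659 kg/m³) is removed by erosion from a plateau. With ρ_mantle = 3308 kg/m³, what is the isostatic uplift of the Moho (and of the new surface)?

Unloading: uplift u = e ρ_c/ρ_m = 1043 m × 2659/3308 = 838 m.

838 m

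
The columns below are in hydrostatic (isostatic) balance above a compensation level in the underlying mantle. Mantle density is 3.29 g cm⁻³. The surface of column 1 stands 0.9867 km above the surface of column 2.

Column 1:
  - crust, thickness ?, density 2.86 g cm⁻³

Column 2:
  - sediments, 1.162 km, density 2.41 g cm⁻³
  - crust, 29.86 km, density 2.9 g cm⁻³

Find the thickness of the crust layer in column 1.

Take the compensation level at the base of the deeper column (depth z_c below the surface of column 1) and equate Σ ρ_i t_i down to z_c; mantle fills any gap and the z_c terms cancel.
Column 1: x×2.86 + (z_c − 0 − x)×3.29
Column 2: 0.9867×0 + 1.162×2.41 + 29.86×2.9 + (z_c − 0.9867 − 31.022)×3.29
The z_c×3.29 term appears on both sides and cancels. Collect the known terms of each column as K = Σ(ρt)_known − 3.29 × (depth of known layers): K_1 = 0 − 3.29×0 = 0; K_2 = 89.39442 − 3.29×(0.9867 + 31.022) = −15.914203.
Balance: K_1 − x×(3.29 − 2.86) = K_2, so x = (K_1 − K_2)/(3.29 − 2.86) = 15.9142/0.43 = 37 km.

37 km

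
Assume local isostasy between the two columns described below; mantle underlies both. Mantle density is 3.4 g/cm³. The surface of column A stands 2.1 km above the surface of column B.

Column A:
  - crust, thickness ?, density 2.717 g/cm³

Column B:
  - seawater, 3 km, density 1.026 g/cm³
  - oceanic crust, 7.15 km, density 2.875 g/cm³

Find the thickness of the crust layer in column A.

Take the compensation level at the base of the deeper column (depth z_c below the surface of column A) and equate Σ ρ_i t_i down to z_c; mantle fills any gap and the z_c terms cancel.
Column A: x×2.717 + (z_c − 0 − x)×3.4
Column B: 2.1×0 + 3×1.026 + 7.15×2.875 + (z_c − 2.1 − 10.15)×3.4
The z_c×3.4 term appears on both sides and cancels. Collect the known terms of each column as K = Σ(ρt)_known − 3.4 × (depth of known layers): K_A = 0 − 3.4×0 = 0; K_B = 23.63425 − 3.4×(2.1 + 10.15) = −18.01575.
Balance: K_A − x×(3.4 − 2.717) = K_B, so x = (K_A − K_B)/(3.4 − 2.717) = 18.0158/0.683 = 26.4 km.

26.4 km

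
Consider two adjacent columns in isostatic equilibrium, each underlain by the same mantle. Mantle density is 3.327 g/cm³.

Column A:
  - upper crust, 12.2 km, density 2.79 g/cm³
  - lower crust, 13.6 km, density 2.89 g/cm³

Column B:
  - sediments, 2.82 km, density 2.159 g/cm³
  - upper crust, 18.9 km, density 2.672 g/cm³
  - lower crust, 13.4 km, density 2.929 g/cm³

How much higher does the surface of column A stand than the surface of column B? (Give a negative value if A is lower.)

For any compensation level in the mantle, the mantle terms cancel and isostasy reduces to e = (Σt_A − Σt_B) − (Σ(ρt)_A − Σ(ρt)_B) / ρ_m.
Σt_A = 25.8 km; Σt_B = 35.12 km; Σ(ρt)_A = 73.342; Σ(ρt)_B = 95.83778 (in km·g/cm³).
e = (25.8 − 35.12) − (73.342 − 95.83778) / 3.327 = −2.56 km.

−2.56 km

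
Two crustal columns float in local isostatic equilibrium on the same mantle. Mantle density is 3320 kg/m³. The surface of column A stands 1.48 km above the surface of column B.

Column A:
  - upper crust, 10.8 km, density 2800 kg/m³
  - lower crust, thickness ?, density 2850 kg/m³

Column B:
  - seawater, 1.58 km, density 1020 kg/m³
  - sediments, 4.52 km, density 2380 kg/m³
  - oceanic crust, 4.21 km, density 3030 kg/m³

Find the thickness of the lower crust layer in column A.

Take the compensation level at the base of the deeper column (depth z_c below the surface of column A) and equate Σ ρ_i t_i down to z_c; mantle fills any gap and the z_c terms cancel.
Column A: 10.8×2800 + x×2850 + (z_c − 10.8 − x)×3320
Column B: 1.48×0 + 1.58×1020 + 4.52×2380 + 4.21×3030 + (z_c − 1.48 − 10.31)×3320
The z_c×3320 term appears on both sides and cancels. Collect the known terms of each column as K = Σ(ρt)_known − 3320 × (depth of known layers): K_A = 30240 − 3320×10.8 = −5616; K_B = 25125.5 − 3320×(1.48 + 10.31) = −14017.3.
Balance: K_A − x×(3320 − 2850) = K_B, so x = (K_A − K_B)/(3320 − 2850) = 8401.3/470 = 17.9 km.

17.9 km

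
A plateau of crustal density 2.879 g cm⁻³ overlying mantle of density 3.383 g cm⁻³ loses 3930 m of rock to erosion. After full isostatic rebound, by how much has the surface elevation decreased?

Rebound u = e ρ_c/ρ_m = 3930 m × 2.879/3.383 = 3345 m.
Net surface drop = e − u = 3930 m − 3345 m = e (ρ_m − ρ_c)/ρ_m = 585 m.

585 m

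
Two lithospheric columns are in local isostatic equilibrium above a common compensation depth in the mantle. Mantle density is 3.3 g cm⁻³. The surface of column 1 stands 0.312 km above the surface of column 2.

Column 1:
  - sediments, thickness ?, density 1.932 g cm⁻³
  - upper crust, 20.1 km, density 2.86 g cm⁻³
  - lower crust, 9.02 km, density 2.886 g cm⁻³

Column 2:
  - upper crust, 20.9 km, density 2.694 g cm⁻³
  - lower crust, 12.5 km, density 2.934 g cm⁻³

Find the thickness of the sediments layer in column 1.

4.16 km

Take the compensation level at the base of the deeper column (depth z_c below the surface of column 1) and equate Σ ρ_i t_i down to z_c; mantle fills any gap and the z_c terms cancel.
Column 1: x×1.932 + 20.1×2.86 + 9.02×2.886 + (z_c − 29.12 − x)×3.3
Column 2: 0.312×0 + 20.9×2.694 + 12.5×2.934 + (z_c − 0.312 − 33.4)×3.3
The z_c×3.3 term appears on both sides and cancels. Collect the known terms of each column as K = Σ(ρt)_known − 3.3 × (depth of known layers): K_1 = 83.51772 − 3.3×29.12 = −12.57828; K_2 = 92.9796 − 3.3×(0.312 + 33.4) = −18.27.
Balance: K_1 − x×(3.3 − 1.932) = K_2, so x = (K_1 − K_2)/(3.3 − 1.932) = 5.69172/1.368 = 4.16 km.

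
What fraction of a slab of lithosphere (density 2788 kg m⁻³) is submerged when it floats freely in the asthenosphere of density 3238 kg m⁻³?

86.1%

Submerged fraction = ρ_obj/ρ_fluid = 2788/3238 = 86.1%.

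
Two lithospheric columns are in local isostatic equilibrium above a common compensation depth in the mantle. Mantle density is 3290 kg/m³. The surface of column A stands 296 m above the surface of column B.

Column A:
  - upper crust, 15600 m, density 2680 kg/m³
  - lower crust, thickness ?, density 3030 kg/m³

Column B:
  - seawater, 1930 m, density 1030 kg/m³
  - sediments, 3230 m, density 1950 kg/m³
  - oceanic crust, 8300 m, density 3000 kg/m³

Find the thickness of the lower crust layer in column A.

9830 m

Take the compensation level at the base of the deeper column (depth z_c below the surface of column A) and equate Σ ρ_i t_i down to z_c; mantle fills any gap and the z_c terms cancel.
Column A: 15600×2680 + x×3030 + (z_c − 15600 − x)×3290
Column B: 296×0 + 1930×1030 + 3230×1950 + 8300×3000 + (z_c − 296 − 13460)×3290
The z_c×3290 term appears on both sides and cancels. Collect the known terms of each column as K = Σ(ρt)_known − 3290 × (depth of known layers): K_A = 41808000 − 3290×15600 = −9516000; K_B = 33186400 − 3290×(296 + 13460) = −12070840.
Balance: K_A − x×(3290 − 3030) = K_B, so x = (K_A − K_B)/(3290 − 3030) = 2554840/260 = 9830 m.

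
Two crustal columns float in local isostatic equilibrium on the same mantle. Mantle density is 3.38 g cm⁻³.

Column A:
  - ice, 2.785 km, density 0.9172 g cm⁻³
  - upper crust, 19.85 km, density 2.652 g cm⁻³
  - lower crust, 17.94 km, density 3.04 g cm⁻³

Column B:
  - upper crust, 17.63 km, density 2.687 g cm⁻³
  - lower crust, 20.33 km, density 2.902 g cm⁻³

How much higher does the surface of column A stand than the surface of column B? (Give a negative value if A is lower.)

For any compensation level in the mantle, the mantle terms cancel and isostasy reduces to e = (Σt_A − Σt_B) − (Σ(ρt)_A − Σ(ρt)_B) / ρ_m.
Σt_A = 40.575 km; Σt_B = 37.96 km; Σ(ρt)_A = 109.734202; Σ(ρt)_B = 106.36947 (in km·g cm⁻³).
e = (40.575 − 37.96) − (109.734202 − 106.36947) / 3.38 = 1.62 km.

1.62 km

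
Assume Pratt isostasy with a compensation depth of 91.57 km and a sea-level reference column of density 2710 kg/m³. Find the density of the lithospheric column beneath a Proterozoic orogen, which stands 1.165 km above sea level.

Pratt balance: ρ_ref D = ρ (D + h).
ρ = ρ_ref D/(D + h) = 2710 × 91.57 km/(91.57 km + 1.165 km) = 2680 kg/m³.

2680 kg/m³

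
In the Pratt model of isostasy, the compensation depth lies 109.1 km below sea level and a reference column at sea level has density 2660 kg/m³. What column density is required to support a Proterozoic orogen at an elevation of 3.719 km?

Pratt balance: ρ_ref D = ρ (D + h).
ρ = ρ_ref D/(D + h) = 2660 × 109.1 km/(109.1 km + 3.719 km) = 2570 kg/m³.

2570 kg/m³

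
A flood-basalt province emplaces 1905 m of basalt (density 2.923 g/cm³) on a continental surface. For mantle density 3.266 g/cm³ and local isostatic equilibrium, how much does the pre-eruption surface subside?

1700 m

Subaerial loading: s = t ρ_load / ρ_m.
s = 1905 m × 2.923/3.266 = 1700 m.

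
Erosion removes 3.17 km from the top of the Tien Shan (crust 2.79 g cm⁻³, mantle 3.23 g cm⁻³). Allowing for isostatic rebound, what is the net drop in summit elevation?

0.432 km

Rebound u = e ρ_c/ρ_m = 3.17 km × 2.79/3.23 = 2.738 km.
Net surface drop = e − u = 3.17 km − 2.738 km = e (ρ_m − ρ_c)/ρ_m = 0.432 km.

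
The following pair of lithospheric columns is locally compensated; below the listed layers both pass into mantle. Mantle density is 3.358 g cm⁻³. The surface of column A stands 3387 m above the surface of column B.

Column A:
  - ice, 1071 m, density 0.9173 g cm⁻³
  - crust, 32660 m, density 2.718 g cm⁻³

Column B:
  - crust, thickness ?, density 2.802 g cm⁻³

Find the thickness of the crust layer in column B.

21800 m

Take the compensation level at the base of the deeper column (depth z_c below the surface of column A) and equate Σ ρ_i t_i down to z_c; mantle fills any gap and the z_c terms cancel.
Column A: 1071×0.9173 + 32660×2.718 + (z_c − 33731)×3.358
Column B: 3387×0 + x×2.802 + (z_c − 3387 − 0 − x)×3.358
The z_c×3.358 term appears on both sides and cancels. Collect the known terms of each column as K = Σ(ρt)_known − 3.358 × (depth of known layers): K_A = 89752.3083 − 3.358×33731 = −23516.3897; K_B = 0 − 3.358×(3387 + 0) = −11373.546.
Balance: K_A = K_B − x×(3.358 − 2.802), so x = (K_B − K_A)/(3.358 − 2.802) = 12142.8/0.556 = 21800 m.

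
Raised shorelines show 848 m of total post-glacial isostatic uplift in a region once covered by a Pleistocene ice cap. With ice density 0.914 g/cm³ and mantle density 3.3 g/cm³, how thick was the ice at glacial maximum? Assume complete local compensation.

u = t ρ_ice/ρ_m → t = u ρ_m/ρ_ice = 848 m × 3.3/0.914 = 3060 m.

3060 m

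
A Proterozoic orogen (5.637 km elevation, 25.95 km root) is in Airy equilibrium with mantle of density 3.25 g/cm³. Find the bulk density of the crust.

ρ_c h = (ρ_m − ρ_c) r → ρ_c (h + r) = ρ_m r → ρ_c = ρ_m r / (h + r).
ρ_c = 3.25 × 25.95 km / (5.637 km + 25.95 km) = 2.67 g/cm³.

2.67 g/cm³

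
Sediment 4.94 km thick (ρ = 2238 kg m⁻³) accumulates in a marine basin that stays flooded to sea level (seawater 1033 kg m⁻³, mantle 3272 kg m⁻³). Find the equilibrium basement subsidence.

Submarine loading: the sediment displaces seawater, and the subsidence is in turn flooded, so s (ρ_m − ρ_w) = t (ρ_sed − ρ_w).
s = 4.94 km × (2238 − 1033) / (3272 − 1033) = 2.66 km.

2.66 km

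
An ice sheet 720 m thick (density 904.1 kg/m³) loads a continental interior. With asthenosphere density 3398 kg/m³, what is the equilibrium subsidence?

In Airy isostatic equilibrium: the ice load ρ_ice t is balanced by mantle displaced below, ρ_m s.
s = t ρ_ice / ρ_m = 720 m × 904.1/3398 = 192 m.

192 m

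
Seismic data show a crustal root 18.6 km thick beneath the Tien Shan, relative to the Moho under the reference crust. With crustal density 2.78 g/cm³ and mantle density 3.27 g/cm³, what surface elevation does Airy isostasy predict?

By Archimedes' principle applied to the lithosphere: ρ_c h = (ρ_m − ρ_c) r.
h = r (ρ_m − ρ_c) / ρ_c = 18.6 km × (3.27 − 2.78) / 2.78 = 3.28 km.

3.28 km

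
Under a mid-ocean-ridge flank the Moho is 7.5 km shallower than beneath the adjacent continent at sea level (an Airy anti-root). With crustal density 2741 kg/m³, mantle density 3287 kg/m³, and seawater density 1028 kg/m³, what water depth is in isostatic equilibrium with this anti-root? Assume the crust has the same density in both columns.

Replacing a thickness d of crust by seawater at the top must be balanced by replacing crust with mantle at the base: d (ρ_c − ρ_w) = a (ρ_m − ρ_c).
d = a (ρ_m − ρ_c)/(ρ_c − ρ_w) = 7.5 km × 546/1713 = 2.39 km.

2.39 km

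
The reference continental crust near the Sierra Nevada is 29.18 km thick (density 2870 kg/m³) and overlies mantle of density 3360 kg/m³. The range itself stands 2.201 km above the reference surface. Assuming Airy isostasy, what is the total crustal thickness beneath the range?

44.3 km

Root depth r = h ρ_c / (ρ_m − ρ_c) = 2.201 km × 2870 / 490 = 12.89 km.
Total thickness = T + h + r = 29.18 km + 2.201 km + 12.89 km = 44.3 km.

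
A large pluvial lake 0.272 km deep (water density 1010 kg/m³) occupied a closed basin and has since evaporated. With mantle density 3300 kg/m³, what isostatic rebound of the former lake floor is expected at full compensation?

u = d ρ_w/ρ_m = 0.272 km × 1010/3300 = 0.0832 km.

0.0832 km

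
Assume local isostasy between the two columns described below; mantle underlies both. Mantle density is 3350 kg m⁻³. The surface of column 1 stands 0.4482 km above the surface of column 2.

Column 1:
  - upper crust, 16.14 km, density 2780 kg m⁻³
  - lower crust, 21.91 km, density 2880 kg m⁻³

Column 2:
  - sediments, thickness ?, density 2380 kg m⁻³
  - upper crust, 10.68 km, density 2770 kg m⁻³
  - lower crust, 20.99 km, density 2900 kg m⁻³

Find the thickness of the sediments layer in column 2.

Take the compensation level at the base of the deeper column (depth z_c below the surface of column 1) and equate Σ ρ_i t_i down to z_c; mantle fills any gap and the z_c terms cancel.
Column 1: 16.14×2780 + 21.91×2880 + (z_c − 38.05)×3350
Column 2: 0.4482×0 + x×2380 + 10.68×2770 + 20.99×2900 + (z_c − 0.4482 − 31.67 − x)×3350
The z_c×3350 term appears on both sides and cancels. Collect the known terms of each column as K = Σ(ρt)_known − 3350 × (depth of known layers): K_1 = 107970 − 3350×38.05 = −19497.5; K_2 = 90454.6 − 3350×(0.4482 + 31.67) = −17141.37.
Balance: K_1 = K_2 − x×(3350 − 2380), so x = (K_2 − K_1)/(3350 − 2380) = 2356.13/970 = 2.43 km.

2.43 km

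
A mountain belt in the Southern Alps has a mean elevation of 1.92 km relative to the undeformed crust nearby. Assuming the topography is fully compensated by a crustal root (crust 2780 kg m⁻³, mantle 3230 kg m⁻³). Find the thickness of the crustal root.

Balancing pressure at the compensation depth: the weight of the topography is balanced by the buoyancy of the root, ρ_c h = (ρ_m − ρ_c) r.
r = h · ρ_c / (ρ_m − ρ_c) = 1.92 km × 2780 / (3230 − 2780) = 11.9 km.

11.9 km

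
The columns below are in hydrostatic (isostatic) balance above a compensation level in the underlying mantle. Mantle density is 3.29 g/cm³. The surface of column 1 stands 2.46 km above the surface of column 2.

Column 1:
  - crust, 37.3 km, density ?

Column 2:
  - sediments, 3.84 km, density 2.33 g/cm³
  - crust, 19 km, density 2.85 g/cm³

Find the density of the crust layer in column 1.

2.75 g/cm³

Take the compensation level at the base of the deeper column (depth z_c below the surface of column 1) and equate Σ ρ_i t_i down to z_c; mantle fills any gap and the z_c terms cancel.
Column 1: 37.3×ρ + (z_c − 37.3)×3.29
Column 2: 2.46×0 + 3.84×2.33 + 19×2.85 + (z_c − 2.46 − 22.84)×3.29
The z_c×3.29 term appears on both sides and cancels. Collect the known terms of each column as K = Σ(ρt)_known − 3.29 × (depth of known layers): K_1 = 0 − 3.29×37.3 = −122.717; K_2 = 63.0972 − 3.29×(2.46 + 22.84) = −20.1398.
Balance: K_1 + 37.3×ρ = K_2, so ρ = (K_2 − K_1)/37.3 = 102.577/37.3 = 2.75 g/cm³.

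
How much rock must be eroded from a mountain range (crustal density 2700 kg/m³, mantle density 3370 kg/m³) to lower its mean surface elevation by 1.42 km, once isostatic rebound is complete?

7.14 km

Net drop Δ = e − u = e − e ρ_c/ρ_m = e (ρ_m − ρ_c)/ρ_m.
e = Δ ρ_m/(ρ_m − ρ_c) = 1.42 km × 3370/670 = 7.14 km.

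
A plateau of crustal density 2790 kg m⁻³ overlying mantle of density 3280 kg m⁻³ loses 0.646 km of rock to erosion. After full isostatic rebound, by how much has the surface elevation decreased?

Rebound u = e ρ_c/ρ_m = 0.646 km × 2790/3280 = 0.5495 km.
Net surface drop = e − u = 0.646 km − 0.5495 km = e (ρ_m − ρ_c)/ρ_m = 0.0965 km.

0.0965 km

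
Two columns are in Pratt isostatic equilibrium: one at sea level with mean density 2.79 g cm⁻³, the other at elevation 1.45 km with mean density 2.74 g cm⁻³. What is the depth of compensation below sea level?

79.5 km

ρ_ref D = ρ (D + h) → D (ρ_ref − ρ) = ρ h.
D = ρ h/(ρ_ref − ρ) = 2.74 × 1.45 km/(2.79 − 2.74) = 79.5 km.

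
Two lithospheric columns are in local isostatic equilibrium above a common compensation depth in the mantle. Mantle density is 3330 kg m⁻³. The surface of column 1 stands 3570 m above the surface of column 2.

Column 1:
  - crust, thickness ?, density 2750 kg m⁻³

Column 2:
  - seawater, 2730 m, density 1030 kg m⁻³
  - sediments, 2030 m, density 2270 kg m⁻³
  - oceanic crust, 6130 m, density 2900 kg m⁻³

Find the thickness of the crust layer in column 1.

Take the compensation level at the base of the deeper column (depth z_c below the surface of column 1) and equate Σ ρ_i t_i down to z_c; mantle fills any gap and the z_c terms cancel.
Column 1: x×2750 + (z_c − 0 − x)×3330
Column 2: 3570×0 + 2730×1030 + 2030×2270 + 6130×2900 + (z_c − 3570 − 10890)×3330
The z_c×3330 term appears on both sides and cancels. Collect the known terms of each column as K = Σ(ρt)_known − 3330 × (depth of known layers): K_1 = 0 − 3330×0 = 0; K_2 = 25197000 − 3330×(3570 + 10890) = −22954800.
Balance: K_1 − x×(3330 − 2750) = K_2, so x = (K_1 − K_2)/(3330 − 2750) = 22954800/580 = 39600 m.

39600 m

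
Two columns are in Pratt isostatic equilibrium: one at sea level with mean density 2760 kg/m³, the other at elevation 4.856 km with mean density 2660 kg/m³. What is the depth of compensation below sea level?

ρ_ref D = ρ (D + h) → D (ρ_ref − ρ) = ρ h.
D = ρ h/(ρ_ref − ρ) = 2660 × 4.856 km/(2760 − 2660) = 129 km.

129 km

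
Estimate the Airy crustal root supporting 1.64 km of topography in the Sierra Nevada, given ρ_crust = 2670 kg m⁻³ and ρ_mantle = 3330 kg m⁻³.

6.63 km

Isostatic balance requires: the weight of the topography is balanced by the buoyancy of the root, ρ_c h = (ρ_m − ρ_c) r.
r = h · ρ_c / (ρ_m − ρ_c) = 1.64 km × 2670 / (3330 − 2670) = 6.63 km.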